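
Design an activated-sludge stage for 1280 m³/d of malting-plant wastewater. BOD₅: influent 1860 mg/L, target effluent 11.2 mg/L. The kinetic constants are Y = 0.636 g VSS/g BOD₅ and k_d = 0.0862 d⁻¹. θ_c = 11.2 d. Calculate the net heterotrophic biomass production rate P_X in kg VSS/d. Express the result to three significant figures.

Y_obs = Y / (1 + k_d θ_c) = 0.636 / (1 + 0.0862 × 11.2) = 0.636 / 1.965 = 0.3236.
Q·(S₀ − S) = 1280 × (1860 − 11.2) × 10⁻³ = 2366 kg/d removed.
So the net sludge growth is P_X = 0.3236 × 2366 = 765.8 kg VSS/d.

P_X ≈ 766 kg VSS/d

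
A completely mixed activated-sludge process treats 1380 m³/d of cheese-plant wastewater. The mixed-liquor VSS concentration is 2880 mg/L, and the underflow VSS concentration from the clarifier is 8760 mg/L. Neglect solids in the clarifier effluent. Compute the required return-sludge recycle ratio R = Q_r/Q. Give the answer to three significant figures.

R ≈ 0.490

Solids balance on the clarifier gives (1+R)X = R·X_r, so R = X/(X_r − X) = 2880 / (8760 − 2880) = 0.4898.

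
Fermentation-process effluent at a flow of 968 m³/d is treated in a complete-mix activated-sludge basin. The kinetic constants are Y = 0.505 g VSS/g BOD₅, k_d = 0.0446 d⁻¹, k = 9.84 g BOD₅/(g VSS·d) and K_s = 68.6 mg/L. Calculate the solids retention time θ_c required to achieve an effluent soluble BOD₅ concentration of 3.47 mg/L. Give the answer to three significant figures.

θ_c ≈ 5.14 d

At the target effluent, Y k S/(K_s+S) = 0.505×9.84×3.47/72.07 = 0.2393 d⁻¹.
1/θ_c = 0.2393 − 0.0446 = 0.1947 d⁻¹, so θ_c = 5.137 d.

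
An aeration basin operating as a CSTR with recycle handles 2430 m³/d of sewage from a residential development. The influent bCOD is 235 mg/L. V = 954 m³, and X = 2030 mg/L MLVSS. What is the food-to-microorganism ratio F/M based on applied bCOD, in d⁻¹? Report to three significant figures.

F/M ≈ 0.295 d⁻¹

Food-to-microorganism ratio F/M = Q S₀ / (V X) = 2430 × 235 / (954.0 × 2030) = 0.2949 d⁻¹.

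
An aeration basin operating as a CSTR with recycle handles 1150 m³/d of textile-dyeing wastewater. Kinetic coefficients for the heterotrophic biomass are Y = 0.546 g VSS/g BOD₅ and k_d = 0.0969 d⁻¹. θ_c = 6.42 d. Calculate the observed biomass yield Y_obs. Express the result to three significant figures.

Y_obs = Y / (1 + k_d θ_c) = 0.546 / (1 + 0.0969 × 6.42) = 0.546 / 1.622 = 0.3366.

Y_obs ≈ 0.337 g VSS/g BOD₅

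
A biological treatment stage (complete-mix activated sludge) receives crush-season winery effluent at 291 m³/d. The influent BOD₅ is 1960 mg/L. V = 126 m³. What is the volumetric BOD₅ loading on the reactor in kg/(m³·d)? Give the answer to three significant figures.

L_v = Q S₀ / V = 291 × 1960 × 10⁻³ / 126.0 = 4.527 kg/(m³·d).

L_v ≈ 4.53 kg BOD₅/(m³·d)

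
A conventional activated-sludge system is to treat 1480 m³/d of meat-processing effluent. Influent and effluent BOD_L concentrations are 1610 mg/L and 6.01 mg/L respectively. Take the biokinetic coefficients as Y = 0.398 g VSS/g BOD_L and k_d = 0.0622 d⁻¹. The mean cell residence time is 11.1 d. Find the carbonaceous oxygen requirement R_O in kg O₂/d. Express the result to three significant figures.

Y_obs = Y / (1 + k_d θ_c) = 0.398 / (1 + 0.0622 × 11.1) = 0.398 / 1.690 = 0.2354.
Mass of BOD_L removed per day: Q(S₀ − S) = 1480 × 1604 g/m³ = 2374 kg/d.
Net sludge production P_X = 0.2354 × 2374 = 558.9 kg VSS/d.
R_O = Q·ΔS − 1.42 P_X = 2374 − 793.7 = 1580 kg O₂/d.

R_O ≈ 1580 kg O₂/d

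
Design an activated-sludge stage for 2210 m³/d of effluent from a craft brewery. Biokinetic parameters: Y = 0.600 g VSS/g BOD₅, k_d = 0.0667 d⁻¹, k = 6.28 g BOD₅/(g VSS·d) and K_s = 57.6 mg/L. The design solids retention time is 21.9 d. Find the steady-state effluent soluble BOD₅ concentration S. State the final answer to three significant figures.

S ≈ 1.77 mg/L

For a completely mixed reactor with recycle the Lawrence–McCarty relation gives S = K_s·(1 + k_d·θ_c) / [θ_c·(Y·k − k_d) − 1] = 57.6 × (1 + 0.0667 × 21.9) / [21.9 × (0.600 × 6.28 − 0.0667) − 1] = 141.7 / 80.06 = 1.770 mg/L.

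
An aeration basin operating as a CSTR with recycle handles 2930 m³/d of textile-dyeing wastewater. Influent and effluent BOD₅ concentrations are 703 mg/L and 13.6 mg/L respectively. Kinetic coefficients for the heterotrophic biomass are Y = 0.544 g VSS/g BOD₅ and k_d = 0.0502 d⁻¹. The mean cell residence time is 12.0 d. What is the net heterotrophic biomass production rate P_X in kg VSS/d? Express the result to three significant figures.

Y_obs = Y / (1 + k_d θ_c) = 0.544 / (1 + 0.0502 × 12.0) = 0.544 / 1.602 = 0.3395.
Q·(S₀ − S) = 2930 × (703 − 13.6) × 10⁻³ = 2020 kg/d removed.
So the net sludge growth is P_X = 0.3395 × 2020 = 685.8 kg VSS/d.

P_X ≈ 686 kg VSS/d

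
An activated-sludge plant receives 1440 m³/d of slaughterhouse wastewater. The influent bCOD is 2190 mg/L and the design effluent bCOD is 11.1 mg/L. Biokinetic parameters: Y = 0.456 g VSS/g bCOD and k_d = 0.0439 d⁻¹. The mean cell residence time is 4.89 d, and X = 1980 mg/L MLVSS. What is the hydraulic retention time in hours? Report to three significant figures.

From the SRT design equation V = Y Q (S₀−S) θ_c / [X (1 + k_d θ_c)] = 0.456 × 1440 × (2190 − 11.1) × 4.89 / [1980 × (1 + 0.0439 × 4.89)] = 7×10^6 / 2405 = 2909 m³.
Hydraulic retention time τ = V/Q = 2909 / 1440 = 2.020 d = 48.48 h.

τ ≈ 48.5 h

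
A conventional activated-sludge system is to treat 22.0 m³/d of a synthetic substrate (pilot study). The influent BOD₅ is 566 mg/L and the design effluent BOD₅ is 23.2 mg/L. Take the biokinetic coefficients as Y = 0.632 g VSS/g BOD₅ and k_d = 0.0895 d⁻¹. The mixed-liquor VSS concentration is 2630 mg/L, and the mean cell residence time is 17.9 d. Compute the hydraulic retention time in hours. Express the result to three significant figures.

τ ≈ 21.5 h

Rearranging the biomass balance for a CMAS with decay, V = Y·Q·ΔS·θ_c / [X·(1+k_d θ_c)] = 0.632 × 22.0 × (566 − 23.2) × 17.9 / [2630 × (1 + 0.0895 × 17.9)] = 1.35×10^5 / 6843 = 19.74 m³.
Hydraulic retention time τ = V/Q = 19.74 / 22.0 = 0.8973 d = 21.54 h.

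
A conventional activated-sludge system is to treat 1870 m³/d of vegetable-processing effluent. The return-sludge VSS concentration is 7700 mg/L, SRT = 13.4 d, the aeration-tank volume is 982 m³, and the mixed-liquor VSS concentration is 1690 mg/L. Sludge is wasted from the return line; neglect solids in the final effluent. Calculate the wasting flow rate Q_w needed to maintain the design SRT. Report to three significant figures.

θ_c = V·X/(Q_w·X_r) when wasting from the recycle, so Q_w = V·X/(θ_c·X_r) = 982.0 × 1690 / (13.4 × 7700) = 16.08 m³/d.

Q_w ≈ 16.1 m³/d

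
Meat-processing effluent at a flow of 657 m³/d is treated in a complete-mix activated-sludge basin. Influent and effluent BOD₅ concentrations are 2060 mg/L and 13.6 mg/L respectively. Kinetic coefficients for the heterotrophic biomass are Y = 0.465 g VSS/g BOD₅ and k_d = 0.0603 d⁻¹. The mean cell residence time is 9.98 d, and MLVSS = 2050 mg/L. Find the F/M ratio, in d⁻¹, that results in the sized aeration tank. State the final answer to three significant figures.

Steady-state biomass mass balance: V·X·(1 + k_d·θ_c) = Y·Q·(S₀ − S)·θ_c, so V = 0.465 × 657 × (2060 − 13.6) × 9.98 / [2050 × (1 + 0.0603 × 9.98)] = 6.24×10^6 / 3284 = 1900 m³.
Food-to-microorganism ratio F/M = Q S₀ / (V X) = 657 × 2060 / (1900 × 2050) = 0.3475 d⁻¹.

F/M ≈ 0.347 d⁻¹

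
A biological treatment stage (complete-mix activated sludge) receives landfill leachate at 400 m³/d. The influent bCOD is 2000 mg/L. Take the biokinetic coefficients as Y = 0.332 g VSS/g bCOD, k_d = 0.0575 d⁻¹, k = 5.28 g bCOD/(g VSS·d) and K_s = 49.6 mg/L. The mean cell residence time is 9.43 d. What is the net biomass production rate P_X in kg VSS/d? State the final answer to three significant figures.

Effluent substrate depends only on kinetics and SRT: S = K_s(1 + k_d θ_c) / [θ_c(Yk − k_d) − 1] = 49.6 × (1 + 0.0575 × 9.43) / [9.43 × (0.332 × 5.28 − 0.0575) − 1] = 76.49 / 14.99 = 5.104 mg/L.
Y_obs = Y / (1 + k_d θ_c) = 0.332 / (1 + 0.0575 × 9.43) = 0.332 / 1.542 = 0.2153.
ΔS = 2000 − 5.10 = 1995 mg/L, so the substrate removal rate is 400 × 1995/1000 = 798.0 kg bCOD/d.
Net biomass production P_X = Y_obs × Q·(S₀ − S) = 0.2153 × 798.0 = 171.8 kg VSS/d.

P_X ≈ 172 kg VSS/d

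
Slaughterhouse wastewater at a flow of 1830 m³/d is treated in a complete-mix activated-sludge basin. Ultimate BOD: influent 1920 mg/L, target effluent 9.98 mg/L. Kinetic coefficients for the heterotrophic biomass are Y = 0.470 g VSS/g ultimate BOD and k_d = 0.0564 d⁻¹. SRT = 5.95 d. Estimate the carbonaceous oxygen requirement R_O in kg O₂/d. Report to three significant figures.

Observed yield with endogenous decay: Y_obs = Y / (1 + k_d·θ_c) = 0.470 / (1 + 0.0564 × 5.95) = 0.470 / 1.336 = 0.3519 g VSS/g ultimate BOD.
Mass of ultimate BOD removed per day: Q(S₀ − S) = 1830 × 1910 g/m³ = 3495 kg/d.
P_X = Y_obs·Q·(S₀ − S) = 0.3519 × 3495 = 1230 kg VSS/d.
R_O = Q·ΔS − 1.42 P_X = 3495 − 1747 = 1749 kg O₂/d.

R_O ≈ 1750 kg O₂/d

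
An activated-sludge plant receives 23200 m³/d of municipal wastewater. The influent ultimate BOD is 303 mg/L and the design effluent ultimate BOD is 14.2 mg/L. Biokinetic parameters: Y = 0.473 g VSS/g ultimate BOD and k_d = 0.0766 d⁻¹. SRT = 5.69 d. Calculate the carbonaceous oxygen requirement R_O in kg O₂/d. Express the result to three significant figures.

The observed yield is Y_obs = Y/(1 + k_d·θ_c) = 0.473 / (1 + 0.0766 × 5.69) = 0.473 / 1.436 = 0.3294 g VSS per g ultimate BOD removed.
Q·(S₀ − S) = 23200 × (303 − 14.2) × 10⁻³ = 6700 kg/d removed.
Biomass synthesised: P_X = Y_obs × 6700 = 2207 kg VSS/d.
Carbonaceous O₂ demand = substrate oxidised − cell-mass equivalent = 6700 − 1.42 × 2207 = 3566 kg O₂/d.

R_O ≈ 3570 kg O₂/d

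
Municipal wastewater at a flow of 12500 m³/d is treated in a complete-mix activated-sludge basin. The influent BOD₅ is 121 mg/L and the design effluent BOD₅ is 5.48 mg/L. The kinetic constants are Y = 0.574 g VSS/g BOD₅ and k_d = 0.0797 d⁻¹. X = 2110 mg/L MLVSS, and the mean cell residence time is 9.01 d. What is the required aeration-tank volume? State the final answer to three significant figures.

From the SRT design equation V = Y Q (S₀−S) θ_c / [X (1 + k_d θ_c)] = 0.574 × 12500 × (121 − 5.48) × 9.01 / [2110 × (1 + 0.0797 × 9.01)] = 7.47×10^6 / 3625 = 2060 m³.

V ≈ 2060 m³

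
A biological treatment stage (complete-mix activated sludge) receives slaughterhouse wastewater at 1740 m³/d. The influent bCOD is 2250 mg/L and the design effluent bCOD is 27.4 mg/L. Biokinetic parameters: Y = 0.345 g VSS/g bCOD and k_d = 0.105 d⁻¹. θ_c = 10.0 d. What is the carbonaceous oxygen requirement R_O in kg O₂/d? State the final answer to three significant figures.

Observed yield with endogenous decay: Y_obs = Y / (1 + k_d·θ_c) = 0.345 / (1 + 0.105 × 10.0) = 0.345 / 2.050 = 0.1683 g VSS/g bCOD.
Q·(S₀ − S) = 1740 × (2250 − 27.4) × 10⁻³ = 3867 kg/d removed.
Biomass synthesised: P_X = Y_obs × 3867 = 650.8 kg VSS/d.
R_O = Q·ΔS − 1.42 P_X = 3867 − 924.2 = 2943 kg O₂/d.

R_O ≈ 2940 kg O₂/d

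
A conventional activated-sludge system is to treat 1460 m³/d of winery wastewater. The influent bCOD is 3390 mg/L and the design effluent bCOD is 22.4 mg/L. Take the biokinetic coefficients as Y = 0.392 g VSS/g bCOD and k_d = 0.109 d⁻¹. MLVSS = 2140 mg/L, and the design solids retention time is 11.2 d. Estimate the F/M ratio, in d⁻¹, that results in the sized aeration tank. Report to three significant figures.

F/M ≈ 0.509 d⁻¹

From the SRT design equation V = Y Q (S₀−S) θ_c / [X (1 + k_d θ_c)] = 0.392 × 1460 × (3390 − 22.4) × 11.2 / [2140 × (1 + 0.109 × 11.2)] = 2.16×10^7 / 4753 = 4542 m³.
F/M = applied load / biomass = Q·S₀/(V·X) = 1460 × 3390 / (4542 × 2140) = 0.5092 d⁻¹.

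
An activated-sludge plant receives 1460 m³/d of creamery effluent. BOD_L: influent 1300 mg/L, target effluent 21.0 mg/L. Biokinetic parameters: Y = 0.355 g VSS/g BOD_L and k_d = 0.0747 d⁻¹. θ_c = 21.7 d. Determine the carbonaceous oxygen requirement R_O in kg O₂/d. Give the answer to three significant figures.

The observed yield is Y_obs = Y/(1 + k_d·θ_c) = 0.355 / (1 + 0.0747 × 21.7) = 0.355 / 2.621 = 0.1354 g VSS per g BOD_L removed.
Substrate removed = Q·(S₀ − S) = 1460 m³/d × (1300 − 21.0) g/m³ = 1.87×10^6 g/d = 1867 kg/d.
P_X = Y_obs·Q·(S₀ − S) = 0.1354 × 1867 = 252.9 kg VSS/d.
Carbonaceous O₂ demand = substrate oxidised − cell-mass equivalent = 1867 − 1.42 × 252.9 = 1508 kg O₂/d.

R_O ≈ 1510 kg O₂/d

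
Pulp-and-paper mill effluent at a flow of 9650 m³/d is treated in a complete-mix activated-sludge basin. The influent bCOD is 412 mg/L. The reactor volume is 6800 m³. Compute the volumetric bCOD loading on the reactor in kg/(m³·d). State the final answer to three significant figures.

Applied bCOD load per unit volume = Q·S₀/V = (9650 × 412/1000)/6800 = 0.5847 kg bCOD·m⁻³·d⁻¹.

L_v ≈ 0.585 kg bCOD/(m³·d)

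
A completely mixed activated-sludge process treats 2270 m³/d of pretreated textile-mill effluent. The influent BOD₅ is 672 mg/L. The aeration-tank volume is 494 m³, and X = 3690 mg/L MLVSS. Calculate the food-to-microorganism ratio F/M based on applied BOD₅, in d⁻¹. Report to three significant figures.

F/M = Q·S₀ / (V·X) = 2270 × 672 / (494.0 × 3690) = 0.8368 g BOD₅·(g VSS·d)⁻¹.

F/M ≈ 0.837 d⁻¹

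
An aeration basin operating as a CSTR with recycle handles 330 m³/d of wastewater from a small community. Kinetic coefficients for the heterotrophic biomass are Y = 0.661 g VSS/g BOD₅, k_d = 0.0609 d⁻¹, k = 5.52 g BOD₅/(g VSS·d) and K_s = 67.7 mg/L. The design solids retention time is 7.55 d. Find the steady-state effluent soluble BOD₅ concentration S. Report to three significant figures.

S ≈ 3.79 mg/L

Effluent substrate depends only on kinetics and SRT: S = K_s(1 + k_d θ_c) / [θ_c(Yk − k_d) − 1] = 67.7 × (1 + 0.0609 × 7.55) / [7.55 × (0.661 × 5.52 − 0.0609) − 1] = 98.83 / 26.09 = 3.788 mg/L.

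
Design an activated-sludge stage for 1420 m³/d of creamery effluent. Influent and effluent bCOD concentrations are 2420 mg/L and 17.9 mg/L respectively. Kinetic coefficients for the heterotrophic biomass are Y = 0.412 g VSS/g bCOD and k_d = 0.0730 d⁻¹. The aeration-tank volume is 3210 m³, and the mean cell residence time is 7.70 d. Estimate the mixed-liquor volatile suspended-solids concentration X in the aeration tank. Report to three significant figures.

X ≈ 2160 mg/L

From V·X·(1 + k_d·θ_c) = Y·Q·(S₀ − S)·θ_c: X = 0.412 × 1420 × (2420 − 17.9) × 7.70 / [3210 × (1 + 0.0730 × 7.70)] = 2158 mg/L.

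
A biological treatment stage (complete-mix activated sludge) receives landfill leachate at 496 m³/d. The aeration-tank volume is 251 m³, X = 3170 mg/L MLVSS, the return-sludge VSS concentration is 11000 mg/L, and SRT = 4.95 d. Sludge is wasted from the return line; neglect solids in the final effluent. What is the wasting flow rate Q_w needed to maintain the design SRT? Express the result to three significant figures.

Q_w ≈ 14.6 m³/d

θ_c = V·X/(Q_w·X_r) when wasting from the recycle, so Q_w = V·X/(θ_c·X_r) = 251.0 × 3170 / (4.95 × 11000) = 14.61 m³/d.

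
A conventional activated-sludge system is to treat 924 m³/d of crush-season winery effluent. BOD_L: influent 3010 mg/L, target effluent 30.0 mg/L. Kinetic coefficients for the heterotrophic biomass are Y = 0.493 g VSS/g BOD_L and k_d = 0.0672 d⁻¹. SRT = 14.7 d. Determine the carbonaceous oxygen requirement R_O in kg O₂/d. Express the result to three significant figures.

R_O ≈ 1780 kg O₂/d

Observed yield with endogenous decay: Y_obs = Y / (1 + k_d·θ_c) = 0.493 / (1 + 0.0672 × 14.7) = 0.493 / 1.988 = 0.2480 g VSS/g BOD_L.
Substrate removed = Q·(S₀ − S) = 924 m³/d × (3010 − 30.0) g/m³ = 2.75×10^6 g/d = 2754 kg/d.
Biomass synthesised: P_X = Y_obs × 2754 = 682.9 kg VSS/d.
R_O = Q·ΔS − 1.42 P_X = 2754 − 969.7 = 1784 kg O₂/d.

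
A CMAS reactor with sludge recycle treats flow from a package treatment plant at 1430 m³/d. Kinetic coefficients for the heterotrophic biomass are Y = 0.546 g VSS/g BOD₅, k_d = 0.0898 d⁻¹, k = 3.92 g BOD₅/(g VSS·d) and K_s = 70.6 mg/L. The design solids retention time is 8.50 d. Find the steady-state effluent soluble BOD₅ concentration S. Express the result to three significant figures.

S ≈ 7.58 mg/L

From the Monod/SRT balance for a CMAS, S = K_s·(1+k_d θ_c)/[θ_c·(Y k − k_d) − 1] = 70.6 × (1 + 0.0898 × 8.50) / [8.50 × (0.546 × 3.92 − 0.0898) − 1] = 124.5 / 16.43 = 7.577 mg/L.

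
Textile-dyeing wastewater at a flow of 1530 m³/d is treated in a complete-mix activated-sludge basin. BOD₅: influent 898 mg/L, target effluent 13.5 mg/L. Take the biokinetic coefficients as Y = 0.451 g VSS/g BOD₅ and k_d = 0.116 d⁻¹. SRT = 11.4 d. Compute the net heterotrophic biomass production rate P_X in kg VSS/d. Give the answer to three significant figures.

P_X ≈ 263 kg VSS/d

Y_obs = Y / (1 + k_d θ_c) = 0.451 / (1 + 0.116 × 11.4) = 0.451 / 2.322 = 0.1942.
Substrate removed = Q·(S₀ − S) = 1530 m³/d × (898 − 13.5) g/m³ = 1.35×10^6 g/d = 1353 kg/d.
Net biomass production P_X = Y_obs × Q·(S₀ − S) = 0.1942 × 1353 = 262.8 kg VSS/d.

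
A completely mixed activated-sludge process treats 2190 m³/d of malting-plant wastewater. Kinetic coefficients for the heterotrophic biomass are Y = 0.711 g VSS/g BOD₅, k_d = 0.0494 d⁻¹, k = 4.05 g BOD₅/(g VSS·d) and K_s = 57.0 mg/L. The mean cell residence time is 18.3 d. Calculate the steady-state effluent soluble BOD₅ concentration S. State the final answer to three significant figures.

From the Monod/SRT balance for a CMAS, S = K_s·(1+k_d θ_c)/[θ_c·(Y k − k_d) − 1] = 57.0 × (1 + 0.0494 × 18.3) / [18.3 × (0.711 × 4.05 − 0.0494) − 1] = 108.5 / 50.79 = 2.137 mg/L.

S ≈ 2.14 mg/L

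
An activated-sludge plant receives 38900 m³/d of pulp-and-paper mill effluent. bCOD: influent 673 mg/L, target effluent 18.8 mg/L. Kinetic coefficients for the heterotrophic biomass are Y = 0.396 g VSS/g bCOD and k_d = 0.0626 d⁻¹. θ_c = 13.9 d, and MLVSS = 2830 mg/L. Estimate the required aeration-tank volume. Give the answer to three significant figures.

V ≈ 26500 m³

From the SRT design equation V = Y Q (S₀−S) θ_c / [X (1 + k_d θ_c)] = 0.396 × 38900 × (673 − 18.8) × 13.9 / [2830 × (1 + 0.0626 × 13.9)] = 1.4×10^8 / 5292 = 26467 m³.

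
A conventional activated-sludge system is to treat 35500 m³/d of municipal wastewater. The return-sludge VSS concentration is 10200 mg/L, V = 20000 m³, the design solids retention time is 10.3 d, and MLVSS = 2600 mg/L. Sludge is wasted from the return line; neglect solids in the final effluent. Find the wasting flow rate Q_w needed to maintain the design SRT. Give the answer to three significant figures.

Q_w ≈ 495 m³/d

Wasting from the return line (neglecting effluent solids): Q_w = V·X / (θ_c·X_r) = 20000 × 2600 / (10.3 × 10200) = 495.0 m³/d.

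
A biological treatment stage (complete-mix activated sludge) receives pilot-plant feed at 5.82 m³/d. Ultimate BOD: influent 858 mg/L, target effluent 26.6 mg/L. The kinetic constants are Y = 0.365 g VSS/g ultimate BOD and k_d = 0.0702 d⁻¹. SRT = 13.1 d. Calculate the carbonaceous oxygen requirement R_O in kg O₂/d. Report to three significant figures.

R_O ≈ 3.53 kg O₂/d

Observed yield with endogenous decay: Y_obs = Y / (1 + k_d·θ_c) = 0.365 / (1 + 0.0702 × 13.1) = 0.365 / 1.920 = 0.1901 g VSS/g ultimate BOD.
ΔS = 858 − 26.6 = 831.4 mg/L, so the substrate removal rate is 5.82 × 831.4/1000 = 4.839 kg ultimate BOD/d.
P_X = Y_obs·Q·(S₀ − S) = 0.1901 × 4.839 = 0.9200 kg VSS/d.
R_O = Q·ΔS − 1.42 P_X = 4.839 − 1.306 = 3.532 kg O₂/d.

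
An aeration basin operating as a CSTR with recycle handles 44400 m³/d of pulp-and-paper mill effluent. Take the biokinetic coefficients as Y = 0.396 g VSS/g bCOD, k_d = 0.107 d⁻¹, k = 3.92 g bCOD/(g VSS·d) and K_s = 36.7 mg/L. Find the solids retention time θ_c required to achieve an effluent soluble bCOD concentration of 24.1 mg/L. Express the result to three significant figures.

Specific growth rate at S = 24.1 mg/L: μ = YkS/(K_s+S) = 0.396·3.92·24.1/(36.7+24.1) = 0.6153 d⁻¹.
Then 1/θ_c = μ − k_d = 0.6153 − 0.107 = 0.5083 d⁻¹, giving θ_c = 1.967 d.

θ_c ≈ 1.97 d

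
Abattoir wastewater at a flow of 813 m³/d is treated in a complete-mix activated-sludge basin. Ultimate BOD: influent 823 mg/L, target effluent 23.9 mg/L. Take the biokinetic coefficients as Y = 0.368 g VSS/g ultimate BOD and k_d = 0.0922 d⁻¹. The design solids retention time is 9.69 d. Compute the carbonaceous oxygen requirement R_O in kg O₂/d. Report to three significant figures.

Observed yield with endogenous decay: Y_obs = Y / (1 + k_d·θ_c) = 0.368 / (1 + 0.0922 × 9.69) = 0.368 / 1.893 = 0.1944 g VSS/g ultimate BOD.
Mass of ultimate BOD removed per day: Q(S₀ − S) = 813 × 799.1 g/m³ = 649.7 kg/d.
Biomass synthesised: P_X = Y_obs × 649.7 = 126.3 kg VSS/d.
Carbonaceous O₂ demand = substrate oxidised − cell-mass equivalent = 649.7 − 1.42 × 126.3 = 470.4 kg O₂/d.

R_O ≈ 470 kg O₂/d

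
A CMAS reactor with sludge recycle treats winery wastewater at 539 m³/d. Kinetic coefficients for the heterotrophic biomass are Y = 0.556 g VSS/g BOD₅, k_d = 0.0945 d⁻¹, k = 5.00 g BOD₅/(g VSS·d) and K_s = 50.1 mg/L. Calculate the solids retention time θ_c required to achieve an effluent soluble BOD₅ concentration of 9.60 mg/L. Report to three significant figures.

θ_c ≈ 2.84 d

From 1/θ_c = Y·k·S/(K_s + S) − k_d: Y·k·S/(K_s+S) = 0.556 × 5.00 × 9.60 / (50.1 + 9.60) = 0.4470 d⁻¹.
Then 1/θ_c = μ − k_d = 0.4470 − 0.0945 = 0.3525 d⁻¹, giving θ_c = 2.837 d.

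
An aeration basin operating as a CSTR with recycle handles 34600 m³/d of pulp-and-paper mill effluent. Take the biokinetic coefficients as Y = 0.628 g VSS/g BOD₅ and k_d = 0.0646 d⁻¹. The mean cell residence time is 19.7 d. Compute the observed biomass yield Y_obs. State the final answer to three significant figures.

The observed yield is Y_obs = Y/(1 + k_d·θ_c) = 0.628 / (1 + 0.0646 × 19.7) = 0.628 / 2.273 = 0.2763 g VSS per g BOD₅ removed.

Y_obs ≈ 0.276 g VSS/g BOD₅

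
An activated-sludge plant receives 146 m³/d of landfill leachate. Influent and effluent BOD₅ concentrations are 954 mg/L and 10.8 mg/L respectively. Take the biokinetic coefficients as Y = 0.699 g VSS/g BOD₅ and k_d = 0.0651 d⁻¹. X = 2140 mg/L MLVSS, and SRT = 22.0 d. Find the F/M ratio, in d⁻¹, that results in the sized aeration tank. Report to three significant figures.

F/M ≈ 0.160 d⁻¹

Steady-state biomass mass balance: V·X·(1 + k_d·θ_c) = Y·Q·(S₀ − S)·θ_c, so V = 0.699 × 146 × (954 − 10.8) × 22.0 / [2140 × (1 + 0.0651 × 22.0)] = 2.12×10^6 / 5205 = 406.9 m³.
Food-to-microorganism ratio F/M = Q S₀ / (V X) = 146 × 954 / (406.9 × 2140) = 0.1600 d⁻¹.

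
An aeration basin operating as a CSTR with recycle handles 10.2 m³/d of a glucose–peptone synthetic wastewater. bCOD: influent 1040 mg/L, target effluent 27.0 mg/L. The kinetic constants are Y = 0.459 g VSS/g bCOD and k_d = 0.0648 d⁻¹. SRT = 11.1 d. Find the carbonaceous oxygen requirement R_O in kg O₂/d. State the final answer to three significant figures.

Y_obs = Y / (1 + k_d θ_c) = 0.459 / (1 + 0.0648 × 11.1) = 0.459 / 1.719 = 0.2670.
ΔS = 1040 − 27.0 = 1013 mg/L, so the substrate removal rate is 10.2 × 1013/1000 = 10.33 kg bCOD/d.
Net sludge production P_X = 0.2670 × 10.33 = 2.759 kg VSS/d.
R_O = Q·ΔS − 1.42 P_X = 10.33 − 3.917 = 6.416 kg O₂/d.

R_O ≈ 6.42 kg O₂/d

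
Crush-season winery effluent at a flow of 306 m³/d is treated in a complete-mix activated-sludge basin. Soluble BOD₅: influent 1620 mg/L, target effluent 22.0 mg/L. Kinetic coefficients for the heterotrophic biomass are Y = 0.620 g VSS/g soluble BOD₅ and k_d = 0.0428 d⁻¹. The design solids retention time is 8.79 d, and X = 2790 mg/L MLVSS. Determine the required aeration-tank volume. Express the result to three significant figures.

Steady-state biomass mass balance: V·X·(1 + k_d·θ_c) = Y·Q·(S₀ − S)·θ_c, so V = 0.620 × 306 × (1620 − 22.0) × 8.79 / [2790 × (1 + 0.0428 × 8.79)] = 2.66×10^6 / 3840 = 694.0 m³.

V ≈ 694 m³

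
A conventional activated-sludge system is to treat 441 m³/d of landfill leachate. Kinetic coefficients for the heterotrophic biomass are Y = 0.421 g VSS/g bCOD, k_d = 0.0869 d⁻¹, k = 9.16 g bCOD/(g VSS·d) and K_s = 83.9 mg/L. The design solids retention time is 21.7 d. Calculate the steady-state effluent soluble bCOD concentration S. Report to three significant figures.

Effluent substrate depends only on kinetics and SRT: S = K_s(1 + k_d θ_c) / [θ_c(Yk − k_d) − 1] = 83.9 × (1 + 0.0869 × 21.7) / [21.7 × (0.421 × 9.16 − 0.0869) − 1] = 242.1 / 80.80 = 2.997 mg/L.

S ≈ 3.00 mg/L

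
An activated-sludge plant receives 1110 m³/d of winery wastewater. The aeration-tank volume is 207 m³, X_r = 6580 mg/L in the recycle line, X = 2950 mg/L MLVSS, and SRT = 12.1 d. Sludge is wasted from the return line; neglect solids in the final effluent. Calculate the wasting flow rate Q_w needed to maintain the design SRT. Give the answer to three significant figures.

Q_w = (V·X)/(θ_c X_r) = 207.0 × 2950 / (12.1 × 6580) = 7.670 m³/d.

Q_w ≈ 7.67 m³/d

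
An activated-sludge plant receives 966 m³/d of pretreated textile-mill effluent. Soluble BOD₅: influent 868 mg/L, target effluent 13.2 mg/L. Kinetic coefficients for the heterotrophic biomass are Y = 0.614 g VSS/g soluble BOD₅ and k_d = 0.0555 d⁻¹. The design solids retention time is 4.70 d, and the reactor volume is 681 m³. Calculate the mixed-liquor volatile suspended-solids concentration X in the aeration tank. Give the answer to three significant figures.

X ≈ 2780 mg/L

From V·X·(1 + k_d·θ_c) = Y·Q·(S₀ − S)·θ_c: X = 0.614 × 966 × (868 − 13.2) × 4.70 / [681 × (1 + 0.0555 × 4.70)] = 2775 mg/L.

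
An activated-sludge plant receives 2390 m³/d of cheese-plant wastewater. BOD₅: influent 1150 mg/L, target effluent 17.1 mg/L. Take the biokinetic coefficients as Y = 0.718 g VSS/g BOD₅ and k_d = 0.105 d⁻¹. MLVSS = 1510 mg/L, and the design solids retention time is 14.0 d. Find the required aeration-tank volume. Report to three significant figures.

V ≈ 7300 m³

Steady-state biomass mass balance: V·X·(1 + k_d·θ_c) = Y·Q·(S₀ − S)·θ_c, so V = 0.718 × 2390 × (1150 − 17.1) × 14.0 / [1510 × (1 + 0.105 × 14.0)] = 2.72×10^7 / 3730 = 7297 m³.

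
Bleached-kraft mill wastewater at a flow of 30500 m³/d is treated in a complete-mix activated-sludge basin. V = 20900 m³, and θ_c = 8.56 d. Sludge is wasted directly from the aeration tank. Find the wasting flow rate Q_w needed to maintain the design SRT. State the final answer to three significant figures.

With mixed-liquor wasting, θ_c = V/Q_w, so Q_w = V/θ_c = 20900/8.56 = 2442 m³/d.

Q_w ≈ 2440 m³/d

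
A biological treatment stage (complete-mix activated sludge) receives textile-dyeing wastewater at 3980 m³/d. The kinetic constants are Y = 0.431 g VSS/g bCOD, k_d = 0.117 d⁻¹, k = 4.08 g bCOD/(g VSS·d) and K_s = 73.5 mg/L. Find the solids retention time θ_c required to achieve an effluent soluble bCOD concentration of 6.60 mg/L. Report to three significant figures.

Specific growth rate at S = 6.60 mg/L: μ = YkS/(K_s+S) = 0.431·4.08·6.60/(73.5+6.60) = 0.1449 d⁻¹.
Then 1/θ_c = μ − k_d = 0.1449 − 0.117 = 0.02789 d⁻¹, giving θ_c = 35.85 d.

θ_c ≈ 35.9 d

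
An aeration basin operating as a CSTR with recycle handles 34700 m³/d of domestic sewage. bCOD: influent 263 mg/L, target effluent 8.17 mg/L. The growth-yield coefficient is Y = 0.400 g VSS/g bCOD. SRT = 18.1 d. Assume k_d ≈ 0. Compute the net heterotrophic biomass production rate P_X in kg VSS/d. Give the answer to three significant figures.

P_X ≈ 3540 kg VSS/d

No decay correction is needed, so Y_obs = Y = 0.400.
Q·(S₀ − S) = 34700 × (263 − 8.17) × 10⁻³ = 8843 kg/d removed.
P_X = Y_obs · Q(S₀ − S) = 0.4000 × 8843 = 3537 kg VSS/d.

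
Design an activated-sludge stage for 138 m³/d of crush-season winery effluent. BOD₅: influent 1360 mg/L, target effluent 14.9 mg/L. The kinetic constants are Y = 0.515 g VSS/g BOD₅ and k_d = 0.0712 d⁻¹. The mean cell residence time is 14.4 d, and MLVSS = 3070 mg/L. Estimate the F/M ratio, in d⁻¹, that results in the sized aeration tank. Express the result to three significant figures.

Steady-state biomass mass balance: V·X·(1 + k_d·θ_c) = Y·Q·(S₀ − S)·θ_c, so V = 0.515 × 138 × (1360 − 14.9) × 14.4 / [3070 × (1 + 0.0712 × 14.4)] = 1.38×10^6 / 6218 = 221.4 m³.
F/M = Q·S₀ / (V·X) = 138 × 1360 / (221.4 × 3070) = 0.2761 g BOD₅·(g VSS·d)⁻¹.

F/M ≈ 0.276 d⁻¹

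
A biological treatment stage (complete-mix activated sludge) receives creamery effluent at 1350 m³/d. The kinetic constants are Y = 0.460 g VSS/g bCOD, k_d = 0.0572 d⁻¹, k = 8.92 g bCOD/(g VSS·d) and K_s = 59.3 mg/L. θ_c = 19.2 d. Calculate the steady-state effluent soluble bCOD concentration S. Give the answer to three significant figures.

S ≈ 1.62 mg/L

Effluent substrate depends only on kinetics and SRT: S = K_s(1 + k_d θ_c) / [θ_c(Yk − k_d) − 1] = 59.3 × (1 + 0.0572 × 19.2) / [19.2 × (0.460 × 8.92 − 0.0572) − 1] = 124.4 / 76.68 = 1.623 mg/L.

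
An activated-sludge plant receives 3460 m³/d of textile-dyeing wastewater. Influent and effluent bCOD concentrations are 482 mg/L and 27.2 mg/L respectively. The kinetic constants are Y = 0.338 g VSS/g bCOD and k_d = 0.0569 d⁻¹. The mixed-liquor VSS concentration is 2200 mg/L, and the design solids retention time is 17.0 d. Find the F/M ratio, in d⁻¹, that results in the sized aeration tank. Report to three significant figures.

F/M ≈ 0.363 d⁻¹

Rearranging the biomass balance for a CMAS with decay, V = Y·Q·ΔS·θ_c / [X·(1+k_d θ_c)] = 0.338 × 3460 × (482 − 27.2) × 17.0 / [2200 × (1 + 0.0569 × 17.0)] = 9.04×10^6 / 4328 = 2089 m³.
F/M = Q·S₀ / (V·X) = 3460 × 482 / (2089 × 2200) = 0.3629 g bCOD·(g VSS·d)⁻¹.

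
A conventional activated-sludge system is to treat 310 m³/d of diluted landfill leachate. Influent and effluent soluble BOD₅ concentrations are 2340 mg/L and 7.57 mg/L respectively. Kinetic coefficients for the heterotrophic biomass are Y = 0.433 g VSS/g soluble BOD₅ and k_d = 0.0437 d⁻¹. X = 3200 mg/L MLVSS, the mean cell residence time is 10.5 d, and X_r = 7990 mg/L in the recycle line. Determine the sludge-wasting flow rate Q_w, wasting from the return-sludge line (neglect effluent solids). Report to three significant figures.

From the SRT design equation V = Y Q (S₀−S) θ_c / [X (1 + k_d θ_c)] = 0.433 × 310 × (2340 − 7.57) × 10.5 / [3200 × (1 + 0.0437 × 10.5)] = 3.29×10^6 / 4668 = 704.2 m³.
Q_w = (V·X)/(θ_c X_r) = 704.2 × 3200 / (10.5 × 7990) = 26.86 m³/d.

Q_w ≈ 26.9 m³/d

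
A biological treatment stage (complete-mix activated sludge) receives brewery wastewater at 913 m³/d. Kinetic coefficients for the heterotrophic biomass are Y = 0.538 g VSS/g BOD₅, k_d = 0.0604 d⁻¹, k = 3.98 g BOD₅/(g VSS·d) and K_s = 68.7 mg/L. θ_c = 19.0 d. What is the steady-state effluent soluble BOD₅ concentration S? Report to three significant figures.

S ≈ 3.83 mg/L

Effluent substrate depends only on kinetics and SRT: S = K_s(1 + k_d θ_c) / [θ_c(Yk − k_d) − 1] = 68.7 × (1 + 0.0604 × 19.0) / [19.0 × (0.538 × 3.98 − 0.0604) − 1] = 147.5 / 38.54 = 3.829 mg/L.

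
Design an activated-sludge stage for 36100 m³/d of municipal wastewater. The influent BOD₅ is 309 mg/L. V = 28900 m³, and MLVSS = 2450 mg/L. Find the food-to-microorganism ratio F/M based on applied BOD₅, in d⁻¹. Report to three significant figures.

F/M = Q·S₀ / (V·X) = 36100 × 309 / (28900 × 2450) = 0.1575 g BOD₅·(g VSS·d)⁻¹.

F/M ≈ 0.158 d⁻¹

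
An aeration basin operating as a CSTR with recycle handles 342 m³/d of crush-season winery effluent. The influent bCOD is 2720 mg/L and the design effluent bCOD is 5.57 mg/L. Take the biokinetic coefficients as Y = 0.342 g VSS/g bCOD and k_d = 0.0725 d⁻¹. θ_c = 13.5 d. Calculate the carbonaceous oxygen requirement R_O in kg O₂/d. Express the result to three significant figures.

R_O ≈ 700 kg O₂/d

Y_obs = Y / (1 + k_d θ_c) = 0.342 / (1 + 0.0725 × 13.5) = 0.342 / 1.979 = 0.1728.
ΔS = 2720 − 5.57 = 2714 mg/L, so the substrate removal rate is 342 × 2714/1000 = 928.3 kg bCOD/d.
P_X = Y_obs·Q·(S₀ − S) = 0.1728 × 928.3 = 160.5 kg VSS/d.
R_O = Q·(S₀ − S) − 1.42·P_X = 928.3 − 1.42 × 160.5 = 700.5 kg O₂/d.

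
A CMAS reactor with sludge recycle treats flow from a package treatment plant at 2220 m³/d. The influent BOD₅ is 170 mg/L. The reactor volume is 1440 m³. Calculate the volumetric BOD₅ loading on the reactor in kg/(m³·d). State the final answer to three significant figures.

L_v ≈ 0.262 kg BOD₅/(m³·d)

L_v = Q S₀ / V = 2220 × 170 × 10⁻³ / 1440 = 0.2621 kg/(m³·d).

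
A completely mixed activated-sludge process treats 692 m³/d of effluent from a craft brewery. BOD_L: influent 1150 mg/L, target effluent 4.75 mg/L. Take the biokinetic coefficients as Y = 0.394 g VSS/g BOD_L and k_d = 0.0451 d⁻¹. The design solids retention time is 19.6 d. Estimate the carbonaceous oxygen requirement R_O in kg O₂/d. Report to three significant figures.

Observed yield with endogenous decay: Y_obs = Y / (1 + k_d·θ_c) = 0.394 / (1 + 0.0451 × 19.6) = 0.394 / 1.884 = 0.2091 g VSS/g BOD_L.
ΔS = 1150 − 4.75 = 1145 mg/L, so the substrate removal rate is 692 × 1145/1000 = 792.5 kg BOD_L/d.
Biomass synthesised: P_X = Y_obs × 792.5 = 165.7 kg VSS/d.
Carbonaceous O₂ demand = substrate oxidised − cell-mass equivalent = 792.5 − 1.42 × 165.7 = 557.2 kg O₂/d.

R_O ≈ 557 kg O₂/d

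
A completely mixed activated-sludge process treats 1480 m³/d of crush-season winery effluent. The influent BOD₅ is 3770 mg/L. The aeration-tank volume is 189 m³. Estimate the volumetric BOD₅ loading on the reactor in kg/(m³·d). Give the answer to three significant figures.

L_v ≈ 29.5 kg BOD₅/(m³·d)

Volumetric loading L_v = Q·S₀ / V = 1480 × 3770 g/m³ / 189.0 m³ = 29522 g/(m³·d) = 29.52 kg BOD₅/(m³·d).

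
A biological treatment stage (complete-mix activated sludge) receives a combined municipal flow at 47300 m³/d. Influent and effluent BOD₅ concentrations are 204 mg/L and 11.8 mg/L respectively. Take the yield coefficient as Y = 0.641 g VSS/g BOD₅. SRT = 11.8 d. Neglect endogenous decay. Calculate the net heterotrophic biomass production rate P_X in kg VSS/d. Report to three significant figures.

P_X ≈ 5830 kg VSS/d

No decay correction is needed, so Y_obs = Y = 0.641.
ΔS = 204 − 11.8 = 192.2 mg/L, so the substrate removal rate is 47300 × 192.2/1000 = 9091 kg BOD₅/d.
Biomass produced: P_X = Y_obs·Q·ΔS = 0.6410 × 9091 ≈ 5827 kg VSS/d.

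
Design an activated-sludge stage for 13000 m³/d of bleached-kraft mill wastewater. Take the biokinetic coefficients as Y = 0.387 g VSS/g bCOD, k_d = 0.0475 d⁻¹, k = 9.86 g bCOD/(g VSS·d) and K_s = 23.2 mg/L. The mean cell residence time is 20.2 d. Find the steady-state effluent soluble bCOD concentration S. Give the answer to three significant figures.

S ≈ 0.605 mg/L

From the Monod/SRT balance for a CMAS, S = K_s·(1+k_d θ_c)/[θ_c·(Y k − k_d) − 1] = 23.2 × (1 + 0.0475 × 20.2) / [20.2 × (0.387 × 9.86 − 0.0475) − 1] = 45.46 / 75.12 = 0.6052 mg/L.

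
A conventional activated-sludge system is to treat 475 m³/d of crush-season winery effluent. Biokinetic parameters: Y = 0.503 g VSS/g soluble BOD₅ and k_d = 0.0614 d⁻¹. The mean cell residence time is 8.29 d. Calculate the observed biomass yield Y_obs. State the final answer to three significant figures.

The observed yield is Y_obs = Y/(1 + k_d·θ_c) = 0.503 / (1 + 0.0614 × 8.29) = 0.503 / 1.509 = 0.3333 g VSS per g soluble BOD₅ removed.

Y_obs ≈ 0.333 g VSS/g soluble BOD₅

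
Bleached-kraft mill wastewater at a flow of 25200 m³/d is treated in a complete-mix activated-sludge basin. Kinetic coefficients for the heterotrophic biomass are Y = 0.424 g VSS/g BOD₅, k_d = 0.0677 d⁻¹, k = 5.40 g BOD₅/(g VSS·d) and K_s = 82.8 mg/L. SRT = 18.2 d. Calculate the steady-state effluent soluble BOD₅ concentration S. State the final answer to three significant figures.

For a completely mixed reactor with recycle the Lawrence–McCarty relation gives S = K_s·(1 + k_d·θ_c) / [θ_c·(Y·k − k_d) − 1] = 82.8 × (1 + 0.0677 × 18.2) / [18.2 × (0.424 × 5.40 − 0.0677) − 1] = 184.8 / 39.44 = 4.686 mg/L.

S ≈ 4.69 mg/L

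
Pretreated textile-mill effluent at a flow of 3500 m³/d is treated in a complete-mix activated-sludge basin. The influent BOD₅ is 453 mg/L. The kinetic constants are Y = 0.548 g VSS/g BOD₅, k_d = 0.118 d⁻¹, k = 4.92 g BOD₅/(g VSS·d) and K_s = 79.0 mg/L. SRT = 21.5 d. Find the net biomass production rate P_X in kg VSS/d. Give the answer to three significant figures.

From the Monod/SRT balance for a CMAS, S = K_s·(1+k_d θ_c)/[θ_c·(Y k − k_d) − 1] = 79.0 × (1 + 0.118 × 21.5) / [21.5 × (0.548 × 4.92 − 0.118) − 1] = 279.4 / 54.43 = 5.134 mg/L.
Y_obs = Y / (1 + k_d θ_c) = 0.548 / (1 + 0.118 × 21.5) = 0.548 / 3.537 = 0.1549.
Mass of BOD₅ removed per day: Q(S₀ − S) = 3500 × 447.9 g/m³ = 1568 kg/d.
P_X = Y_obs · Q(S₀ − S) = 0.1549 × 1568 = 242.9 kg VSS/d.

P_X ≈ 243 kg VSS/d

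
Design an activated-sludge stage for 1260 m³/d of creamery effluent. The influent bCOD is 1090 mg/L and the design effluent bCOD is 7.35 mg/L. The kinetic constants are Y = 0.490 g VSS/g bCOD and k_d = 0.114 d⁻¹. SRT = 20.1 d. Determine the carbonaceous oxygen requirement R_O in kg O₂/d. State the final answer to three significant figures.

R_O ≈ 1080 kg O₂/d

Correct the yield for decay: Y_obs = Y/(1 + k_d θ_c) = 0.490 / (1 + 0.114 × 20.1) = 0.490 / 3.291 = 0.1489.
Mass of bCOD removed per day: Q(S₀ − S) = 1260 × 1083 g/m³ = 1364 kg/d.
P_X = Y_obs·Q·(S₀ − S) = 0.1489 × 1364 = 203.1 kg VSS/d.
R_O = Q·(S₀ − S) − 1.42·P_X = 1364 − 1.42 × 203.1 = 1076 kg O₂/d.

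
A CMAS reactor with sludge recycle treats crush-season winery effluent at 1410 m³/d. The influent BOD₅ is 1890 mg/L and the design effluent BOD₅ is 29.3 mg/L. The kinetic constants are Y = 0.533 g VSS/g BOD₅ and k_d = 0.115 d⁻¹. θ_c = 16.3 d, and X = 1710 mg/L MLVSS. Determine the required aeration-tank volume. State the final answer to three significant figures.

V ≈ 4640 m³

From the SRT design equation V = Y Q (S₀−S) θ_c / [X (1 + k_d θ_c)] = 0.533 × 1410 × (1890 − 29.3) × 16.3 / [1710 × (1 + 0.115 × 16.3)] = 2.28×10^7 / 4915 = 4637 m³.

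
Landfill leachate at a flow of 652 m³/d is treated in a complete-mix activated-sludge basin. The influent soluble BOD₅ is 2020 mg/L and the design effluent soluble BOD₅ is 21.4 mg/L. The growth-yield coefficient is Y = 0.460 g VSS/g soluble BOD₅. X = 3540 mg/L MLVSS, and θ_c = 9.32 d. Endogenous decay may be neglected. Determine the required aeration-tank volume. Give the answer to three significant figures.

V ≈ 1580 m³

V·X = Y·Q·ΔS·θ_c gives V = 0.460 × 652 × (2020 − 21.4) × 9.32 / 3540 = 1578 m³.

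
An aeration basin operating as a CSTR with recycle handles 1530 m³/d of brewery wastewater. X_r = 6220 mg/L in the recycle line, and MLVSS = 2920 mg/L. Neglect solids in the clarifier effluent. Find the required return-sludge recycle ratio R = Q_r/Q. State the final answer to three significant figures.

R ≈ 0.885

Solids balance on the clarifier gives (1+R)X = R·X_r, so R = X/(X_r − X) = 2920 / (6220 − 2920) = 0.8848.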